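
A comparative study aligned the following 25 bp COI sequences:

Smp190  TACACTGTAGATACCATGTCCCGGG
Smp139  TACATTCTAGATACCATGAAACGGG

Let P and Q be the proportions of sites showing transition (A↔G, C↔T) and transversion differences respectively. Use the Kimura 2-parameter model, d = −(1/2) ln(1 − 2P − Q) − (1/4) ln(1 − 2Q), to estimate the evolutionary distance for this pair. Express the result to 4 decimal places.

0.2336

Mismatches occur at site 5 (C/T, transition), site 7 (G/C, transversion), site 19 (T/A, transversion), site 20 (C/A, transversion), site 21 (C/A, transversion).
Of the 5 differences, 1 transition and 4 transversions over 25 sites: P = 1/25 = 0.040000, Q = 4/25 = 0.160000.
d = −0.5·ln(0.760000) − 0.25·ln(0.680000) = −0.5·(-0.274437) − 0.25·(-0.385662) = 0.2336.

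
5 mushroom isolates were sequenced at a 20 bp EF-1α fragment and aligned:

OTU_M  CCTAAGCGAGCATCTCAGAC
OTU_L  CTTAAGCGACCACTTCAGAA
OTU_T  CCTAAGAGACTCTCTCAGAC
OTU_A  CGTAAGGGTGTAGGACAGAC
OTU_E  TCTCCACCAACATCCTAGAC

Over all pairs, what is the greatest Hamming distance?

14

Pairwise Hamming distances:
  OTU_M vs OTU_L: 5
  OTU_M vs OTU_T: 4
  OTU_M vs OTU_A: 7
  OTU_M vs OTU_E: 8
  OTU_L vs OTU_T: 7
  OTU_L vs OTU_A: 9
  OTU_L vs OTU_E: 12
  OTU_T vs OTU_A: 8
  OTU_T vs OTU_E: 11
  OTU_A vs OTU_E: 14
The largest is 14, between OTU_A and OTU_E.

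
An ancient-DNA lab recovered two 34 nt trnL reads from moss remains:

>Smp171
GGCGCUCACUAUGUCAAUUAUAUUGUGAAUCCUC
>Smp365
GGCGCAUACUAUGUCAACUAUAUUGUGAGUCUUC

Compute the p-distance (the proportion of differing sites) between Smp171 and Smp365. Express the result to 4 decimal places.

0.1471

The sequences differ at positions 6 (U/A), 7 (C/U), 18 (U/C), 29 (A/G), 32 (C/U).
There are 5 differences over 34 sites, so p = 5/34 = 0.1471.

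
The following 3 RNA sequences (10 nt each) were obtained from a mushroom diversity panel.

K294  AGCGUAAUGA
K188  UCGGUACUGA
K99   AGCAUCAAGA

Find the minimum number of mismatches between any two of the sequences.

3

Pairwise Hamming distances:
  K294 vs K188: 4
  K294 vs K99: 3
  K188 vs K99: 7
The smallest is 3, between K294 and K99.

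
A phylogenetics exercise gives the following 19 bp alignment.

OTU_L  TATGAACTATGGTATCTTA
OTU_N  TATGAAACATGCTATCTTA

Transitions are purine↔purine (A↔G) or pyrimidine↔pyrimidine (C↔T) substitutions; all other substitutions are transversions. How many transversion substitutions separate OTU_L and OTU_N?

The sequences differ at positions 7 (C/A, transversion), 8 (T/C, transition), 12 (G/C, transversion).
Of the 3 differences, 1 transition and 2 transversions, so the answer is 2.

2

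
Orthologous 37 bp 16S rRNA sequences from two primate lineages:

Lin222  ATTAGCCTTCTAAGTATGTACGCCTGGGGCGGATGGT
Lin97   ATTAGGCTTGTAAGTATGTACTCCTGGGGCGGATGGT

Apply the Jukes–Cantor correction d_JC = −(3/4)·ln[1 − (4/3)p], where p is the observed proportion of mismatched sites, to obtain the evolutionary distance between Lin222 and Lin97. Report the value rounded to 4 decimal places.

0.0858

Mismatches occur at site 6 (C/G), site 10 (C/G), site 22 (G/T).
p = 3/37 = 0.081081.
d = −0.75 · ln(1 − (4/3)·0.081081) = −0.75 · ln(0.891892) = −0.75 · (-0.114410) = 0.0858.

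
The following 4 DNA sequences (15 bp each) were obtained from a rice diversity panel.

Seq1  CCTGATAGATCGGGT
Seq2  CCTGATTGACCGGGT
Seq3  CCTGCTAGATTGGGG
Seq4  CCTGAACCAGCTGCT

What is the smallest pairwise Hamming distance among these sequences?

Pairwise Hamming distances:
  Seq1 vs Seq2: 2
  Seq1 vs Seq3: 3
  Seq1 vs Seq4: 6
  Seq2 vs Seq3: 5
  Seq2 vs Seq4: 6
  Seq3 vs Seq4: 9
The smallest is 2, between Seq1 and Seq2.

2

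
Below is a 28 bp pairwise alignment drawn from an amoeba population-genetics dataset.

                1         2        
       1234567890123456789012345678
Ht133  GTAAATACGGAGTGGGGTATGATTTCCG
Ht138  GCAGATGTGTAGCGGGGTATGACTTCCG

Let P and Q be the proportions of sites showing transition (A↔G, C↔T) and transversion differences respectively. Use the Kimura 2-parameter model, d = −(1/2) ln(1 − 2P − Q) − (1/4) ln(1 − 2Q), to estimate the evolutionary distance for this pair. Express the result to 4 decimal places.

0.3306

The sequences differ at positions 2 (T/C, transition), 4 (A/G, transition), 7 (A/G, transition), 8 (C/T, transition), 10 (G/T, transversion), 13 (T/C, transition), 23 (T/C, transition).
Of the 7 differences, 6 transitions and 1 transversion over 28 sites: P = 6/28 = 0.214286, Q = 1/28 = 0.035714.
d = −0.5·ln(0.535714) − 0.25·ln(0.928572) = −0.5·(-0.624155) − 0.25·(-0.074107) = 0.3306.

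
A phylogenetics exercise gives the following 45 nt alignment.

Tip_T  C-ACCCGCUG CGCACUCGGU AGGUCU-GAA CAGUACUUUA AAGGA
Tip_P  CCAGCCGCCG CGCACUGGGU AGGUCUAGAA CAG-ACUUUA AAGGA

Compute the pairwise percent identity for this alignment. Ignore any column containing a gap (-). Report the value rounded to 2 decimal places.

Excluding the 3 gap columns leaves 42 comparable sites.
Differing sites — 4:C/G; 9:U/C; 17:C/G.
39 of the 42 comparable sites match, so the percent identity is 39/42 × 100 = 92.86%.

92.86%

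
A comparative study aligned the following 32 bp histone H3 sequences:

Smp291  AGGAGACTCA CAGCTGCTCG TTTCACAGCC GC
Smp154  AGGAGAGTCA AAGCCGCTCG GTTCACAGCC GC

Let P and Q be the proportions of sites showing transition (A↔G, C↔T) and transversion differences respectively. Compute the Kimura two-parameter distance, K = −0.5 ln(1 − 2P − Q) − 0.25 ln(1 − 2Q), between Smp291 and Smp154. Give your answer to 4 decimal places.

Differing sites — 7:C/G (Tv); 11:C/A (Tv); 15:T/C (Ti); 21:T/G (Tv).
Of the 4 differences, 1 transition and 3 transversions over 32 sites: P = 1/32 = 0.031250, Q = 3/32 = 0.093750.
d = −0.5·ln(0.843750) − 0.25·ln(0.812500) = −0.5·(-0.169899) − 0.25·(-0.207639) = 0.1369.

0.1369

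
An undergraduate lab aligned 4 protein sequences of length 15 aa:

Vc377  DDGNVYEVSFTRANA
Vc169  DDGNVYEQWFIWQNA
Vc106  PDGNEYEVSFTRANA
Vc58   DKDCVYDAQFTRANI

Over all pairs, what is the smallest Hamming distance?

2

Pairwise Hamming distances:
  Vc377 vs Vc169: 5
  Vc377 vs Vc106: 2
  Vc377 vs Vc58: 7
  Vc169 vs Vc106: 7
  Vc169 vs Vc58: 10
  Vc106 vs Vc58: 9
The smallest is 2, between Vc377 and Vc106.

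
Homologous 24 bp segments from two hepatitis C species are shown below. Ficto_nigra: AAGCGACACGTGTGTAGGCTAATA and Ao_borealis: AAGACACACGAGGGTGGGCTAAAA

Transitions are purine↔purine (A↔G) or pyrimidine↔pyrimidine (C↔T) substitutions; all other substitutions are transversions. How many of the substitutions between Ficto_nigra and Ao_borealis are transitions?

1

Mismatches occur at site 4 (C↔A, transversion), site 5 (G↔C, transversion), site 11 (T↔A, transversion), site 13 (T↔G, transversion), site 16 (A↔G, transition), site 23 (T↔A, transversion).
Of the 6 differences, 1 transition and 5 transversions, so the answer is 1.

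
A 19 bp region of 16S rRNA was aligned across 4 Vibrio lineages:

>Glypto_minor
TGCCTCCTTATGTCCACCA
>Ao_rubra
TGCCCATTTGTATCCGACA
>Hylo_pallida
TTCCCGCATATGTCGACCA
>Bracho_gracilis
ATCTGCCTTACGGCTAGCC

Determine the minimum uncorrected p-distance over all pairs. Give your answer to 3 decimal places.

0.263

Pairwise Hamming distances:
  Glypto_minor vs Ao_rubra: 7
  Glypto_minor vs Hylo_pallida: 5
  Glypto_minor vs Bracho_gracilis: 9
  Ao_rubra vs Hylo_pallida: 9
  Ao_rubra vs Bracho_gracilis: 14
  Hylo_pallida vs Bracho_gracilis: 10
The smallest is 5 mismatches, between Glypto_minor and Hylo_pallida; p = 5/19 = 0.263.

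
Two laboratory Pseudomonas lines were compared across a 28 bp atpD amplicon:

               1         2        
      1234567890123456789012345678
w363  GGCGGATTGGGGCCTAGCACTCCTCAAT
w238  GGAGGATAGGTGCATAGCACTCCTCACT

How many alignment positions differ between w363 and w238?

The sequences differ at positions 3 (C/A), 8 (T/A), 11 (G/T), 14 (C/A), 27 (A/C).
That gives 5 mismatches out of 28 aligned sites, so the Hamming distance is 5.

5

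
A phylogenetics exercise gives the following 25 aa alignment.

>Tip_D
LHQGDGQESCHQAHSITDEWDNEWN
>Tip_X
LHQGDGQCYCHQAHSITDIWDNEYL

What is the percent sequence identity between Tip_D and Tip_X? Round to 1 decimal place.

Mismatches occur at site 8 (E→C), site 9 (S→Y), site 19 (E→I), site 24 (W→Y), site 25 (N→L).
20 of the 25 sites match, so the percent identity is 20/25 × 100 = 80.0%.

80.0%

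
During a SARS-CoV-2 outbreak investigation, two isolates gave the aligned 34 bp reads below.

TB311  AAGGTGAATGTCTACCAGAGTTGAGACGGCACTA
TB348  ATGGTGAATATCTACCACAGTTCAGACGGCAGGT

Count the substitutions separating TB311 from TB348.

7

The sequences differ at positions 2 (A/T), 10 (G/A), 18 (G/C), 23 (G/C), 32 (C/G), 33 (T/G), 34 (A/T).
That gives 7 mismatches out of 34 aligned sites, so the Hamming distance is 7.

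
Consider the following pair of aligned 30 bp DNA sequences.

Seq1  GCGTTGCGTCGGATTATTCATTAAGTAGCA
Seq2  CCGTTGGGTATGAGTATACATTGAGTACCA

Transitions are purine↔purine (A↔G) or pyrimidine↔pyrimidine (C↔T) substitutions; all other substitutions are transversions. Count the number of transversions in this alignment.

Differing sites — 1:G/C (Tv); 7:C/G (Tv); 10:C/A (Tv); 11:G/T (Tv); 14:T/G (Tv); 18:T/A (Tv); 23:A/G (Ti); 28:G/C (Tv).
Of the 8 differences, 1 transition and 7 transversions, so the answer is 7.

7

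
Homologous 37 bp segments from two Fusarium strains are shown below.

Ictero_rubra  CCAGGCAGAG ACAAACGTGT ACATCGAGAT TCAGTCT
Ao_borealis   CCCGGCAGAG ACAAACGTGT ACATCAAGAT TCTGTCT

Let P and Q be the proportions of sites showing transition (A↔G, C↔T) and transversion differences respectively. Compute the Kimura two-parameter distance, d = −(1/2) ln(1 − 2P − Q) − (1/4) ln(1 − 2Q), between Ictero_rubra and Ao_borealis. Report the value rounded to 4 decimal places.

Mismatches occur at site 3 (A→C, transversion), site 26 (G→A, transition), site 33 (A→T, transversion).
Of the 3 differences, 1 transition and 2 transversions over 37 sites: P = 1/37 = 0.027027, Q = 2/37 = 0.054054.
d = −0.5·ln(0.891892) − 0.25·ln(0.891892) = −0.5·(-0.114410) − 0.25·(-0.114410) = 0.0858.

0.0858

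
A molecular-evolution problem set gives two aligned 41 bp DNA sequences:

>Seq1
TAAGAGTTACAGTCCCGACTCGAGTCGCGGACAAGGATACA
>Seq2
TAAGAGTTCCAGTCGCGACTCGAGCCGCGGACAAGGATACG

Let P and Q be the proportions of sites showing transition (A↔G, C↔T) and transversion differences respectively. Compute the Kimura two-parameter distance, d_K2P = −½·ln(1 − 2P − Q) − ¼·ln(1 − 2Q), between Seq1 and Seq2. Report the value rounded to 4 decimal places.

0.1048

Mismatches occur at site 9 (A/C, transversion), site 15 (C/G, transversion), site 25 (T/C, transition), site 41 (A/G, transition).
Of the 4 differences, 2 transitions and 2 transversions over 41 sites: P = 2/41 = 0.048780, Q = 2/41 = 0.048780.
d = −0.5·ln(0.853660) − 0.25·ln(0.902440) = −0.5·(-0.158222) − 0.25·(-0.102653) = 0.1048.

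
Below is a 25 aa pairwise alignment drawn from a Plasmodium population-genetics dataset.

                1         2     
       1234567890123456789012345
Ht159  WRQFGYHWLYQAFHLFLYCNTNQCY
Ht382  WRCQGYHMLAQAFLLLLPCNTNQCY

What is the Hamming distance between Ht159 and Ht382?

7

The sequences differ at positions 3 (Q/C), 4 (F/Q), 8 (W/M), 10 (Y/A), 14 (H/L), 16 (F/L), 18 (Y/P).
That gives 7 mismatches out of 25 aligned sites, so the Hamming distance is 7.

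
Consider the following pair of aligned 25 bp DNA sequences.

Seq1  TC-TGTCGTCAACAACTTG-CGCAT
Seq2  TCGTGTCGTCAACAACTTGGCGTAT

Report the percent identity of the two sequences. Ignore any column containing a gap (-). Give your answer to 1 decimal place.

Excluding the 2 gap columns leaves 23 comparable sites.
The sequences differ at position 23 (C/T).
22 of the 23 comparable sites match, so the percent identity is 22/23 × 100 = 95.7%.

95.7%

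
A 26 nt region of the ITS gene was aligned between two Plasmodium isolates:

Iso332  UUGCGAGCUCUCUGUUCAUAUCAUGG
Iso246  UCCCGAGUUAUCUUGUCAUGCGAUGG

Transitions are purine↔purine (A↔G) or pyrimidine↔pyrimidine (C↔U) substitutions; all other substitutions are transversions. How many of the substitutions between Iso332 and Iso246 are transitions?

Mismatches occur at site 2 (U↔C, transition), site 3 (G↔C, transversion), site 8 (C↔U, transition), site 10 (C↔A, transversion), site 14 (G↔U, transversion), site 15 (U↔G, transversion), site 20 (A↔G, transition), site 21 (U↔C, transition), site 22 (C↔G, transversion).
Of the 9 differences, 4 transitions and 5 transversions, so the answer is 4.

4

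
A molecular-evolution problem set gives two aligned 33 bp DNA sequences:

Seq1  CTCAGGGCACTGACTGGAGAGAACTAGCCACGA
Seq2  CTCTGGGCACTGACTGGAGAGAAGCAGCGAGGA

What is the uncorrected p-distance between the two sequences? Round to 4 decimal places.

0.1515

The sequences differ at positions 4 (A/T), 24 (C/G), 25 (T/C), 29 (C/G), 31 (C/G).
There are 5 differences over 33 sites, so p = 5/33 = 0.1515.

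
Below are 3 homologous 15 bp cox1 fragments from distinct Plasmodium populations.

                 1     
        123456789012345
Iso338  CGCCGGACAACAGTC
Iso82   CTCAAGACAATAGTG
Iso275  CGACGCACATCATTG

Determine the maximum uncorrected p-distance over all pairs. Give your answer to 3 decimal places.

Pairwise Hamming distances:
  Iso338 vs Iso82: 5
  Iso338 vs Iso275: 5
  Iso82 vs Iso275: 8
The largest is 8 mismatches, between Iso82 and Iso275; p = 8/15 = 0.533.

0.533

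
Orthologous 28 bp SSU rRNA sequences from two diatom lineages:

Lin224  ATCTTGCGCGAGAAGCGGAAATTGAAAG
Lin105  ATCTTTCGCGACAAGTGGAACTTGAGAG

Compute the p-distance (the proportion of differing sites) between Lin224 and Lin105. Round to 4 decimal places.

0.1786

The sequences differ at positions 6 (G/T), 12 (G/C), 16 (C/T), 21 (A/C), 26 (A/G).
There are 5 differences over 28 sites, so p = 5/28 = 0.1786.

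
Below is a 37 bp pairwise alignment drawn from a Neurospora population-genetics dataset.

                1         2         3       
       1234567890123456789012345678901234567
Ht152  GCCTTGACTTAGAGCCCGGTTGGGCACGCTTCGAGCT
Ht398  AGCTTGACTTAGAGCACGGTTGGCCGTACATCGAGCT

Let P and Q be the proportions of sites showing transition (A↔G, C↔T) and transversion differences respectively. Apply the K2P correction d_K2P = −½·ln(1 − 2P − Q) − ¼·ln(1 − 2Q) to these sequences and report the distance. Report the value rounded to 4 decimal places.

0.2569

Differing sites — 1:G/A (Ti); 2:C/G (Tv); 16:C/A (Tv); 24:G/C (Tv); 26:A/G (Ti); 27:C/T (Ti); 28:G/A (Ti); 30:T/A (Tv).
Of the 8 differences, 4 transitions and 4 transversions over 37 sites: P = 4/37 = 0.108108, Q = 4/37 = 0.108108.
d = −0.5·ln(0.675676) − 0.25·ln(0.783784) = −0.5·(-0.392042) − 0.25·(-0.243622) = 0.2569.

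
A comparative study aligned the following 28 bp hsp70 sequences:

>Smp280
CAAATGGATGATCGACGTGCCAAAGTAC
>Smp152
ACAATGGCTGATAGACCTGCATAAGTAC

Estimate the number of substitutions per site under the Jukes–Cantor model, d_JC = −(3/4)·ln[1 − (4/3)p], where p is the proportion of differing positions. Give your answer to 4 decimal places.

The sequences differ at positions 1 (C/A), 2 (A/C), 8 (A/C), 13 (C/A), 17 (G/C), 21 (C/A), 22 (A/T).
p = 7/28 = 0.250000.
d = −0.75 · ln(1 − (4/3)·0.250000) = −0.75 · ln(0.666667) = −0.75 · (-0.405465) = 0.3041.

0.3041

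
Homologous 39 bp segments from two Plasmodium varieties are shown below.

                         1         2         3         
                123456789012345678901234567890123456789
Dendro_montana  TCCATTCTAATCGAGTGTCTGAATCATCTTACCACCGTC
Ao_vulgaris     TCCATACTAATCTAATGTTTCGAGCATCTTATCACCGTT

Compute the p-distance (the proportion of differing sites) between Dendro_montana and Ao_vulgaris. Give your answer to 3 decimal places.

Mismatches occur at site 6 (T→A), site 13 (G→T), site 15 (G→A), site 19 (C→T), site 21 (G→C), site 22 (A→G), site 24 (T→G), site 32 (C→T), site 39 (C→T).
There are 9 differences over 39 sites, so p = 9/39 = 0.231.

0.231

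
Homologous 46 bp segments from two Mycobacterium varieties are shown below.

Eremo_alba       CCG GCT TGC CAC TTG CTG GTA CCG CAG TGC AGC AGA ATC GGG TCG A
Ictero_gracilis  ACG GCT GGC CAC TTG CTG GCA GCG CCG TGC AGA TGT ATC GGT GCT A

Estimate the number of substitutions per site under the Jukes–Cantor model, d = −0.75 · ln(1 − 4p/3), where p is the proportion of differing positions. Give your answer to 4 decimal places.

0.2880

Mismatches occur at site 1 (C/A), site 7 (T/G), site 20 (T/C), site 22 (C/G), site 26 (A/C), site 33 (C/A), site 34 (A/T), site 36 (A/T), site 42 (G/T), site 43 (T/G), site 45 (G/T).
p = 11/46 = 0.239130.
d = −0.75 · ln(1 − (4/3)·0.239130) = −0.75 · ln(0.681160) = −0.75 · (-0.383958) = 0.2880.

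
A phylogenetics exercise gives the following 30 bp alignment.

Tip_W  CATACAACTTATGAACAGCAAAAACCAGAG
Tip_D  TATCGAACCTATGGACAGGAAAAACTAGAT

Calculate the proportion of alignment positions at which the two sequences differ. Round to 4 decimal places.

0.2667

Differing sites — 1:C/T; 4:A/C; 5:C/G; 9:T/C; 14:A/G; 19:C/G; 26:C/T; 30:G/T.
There are 8 differences over 30 sites, so p = 8/30 = 0.2667.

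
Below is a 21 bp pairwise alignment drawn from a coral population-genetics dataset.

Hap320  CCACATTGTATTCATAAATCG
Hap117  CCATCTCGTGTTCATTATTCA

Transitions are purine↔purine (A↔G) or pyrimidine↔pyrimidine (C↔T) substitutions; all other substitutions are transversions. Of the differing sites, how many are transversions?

3

The sequences differ at positions 4 (C/T, transition), 5 (A/C, transversion), 7 (T/C, transition), 10 (A/G, transition), 16 (A/T, transversion), 18 (A/T, transversion), 21 (G/A, transition).
Of the 7 differences, 4 transitions and 3 transversions, so the answer is 3.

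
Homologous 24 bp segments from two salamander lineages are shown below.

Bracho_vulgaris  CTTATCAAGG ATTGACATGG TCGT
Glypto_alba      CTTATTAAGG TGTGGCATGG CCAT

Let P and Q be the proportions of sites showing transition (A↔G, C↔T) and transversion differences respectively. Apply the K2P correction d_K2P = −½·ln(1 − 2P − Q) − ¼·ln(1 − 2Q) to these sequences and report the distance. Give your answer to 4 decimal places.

The sequences differ at positions 6 (C/T, transition), 11 (A/T, transversion), 12 (T/G, transversion), 15 (A/G, transition), 21 (T/C, transition), 23 (G/A, transition).
Of the 6 differences, 4 transitions and 2 transversions over 24 sites: P = 4/24 = 0.166667, Q = 2/24 = 0.083333.
d = −0.5·ln(0.583333) − 0.25·ln(0.833334) = −0.5·(-0.538997) − 0.25·(-0.182321) = 0.3151.

0.3151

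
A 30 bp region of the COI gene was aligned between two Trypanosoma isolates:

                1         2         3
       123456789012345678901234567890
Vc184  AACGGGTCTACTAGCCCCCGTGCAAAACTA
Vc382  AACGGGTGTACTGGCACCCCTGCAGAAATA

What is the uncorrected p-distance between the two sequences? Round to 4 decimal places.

Differing sites — 8:C/G; 13:A/G; 16:C/A; 20:G/C; 25:A/G; 28:C/A.
There are 6 differences over 30 sites, so p = 6/30 = 0.2000.

0.2000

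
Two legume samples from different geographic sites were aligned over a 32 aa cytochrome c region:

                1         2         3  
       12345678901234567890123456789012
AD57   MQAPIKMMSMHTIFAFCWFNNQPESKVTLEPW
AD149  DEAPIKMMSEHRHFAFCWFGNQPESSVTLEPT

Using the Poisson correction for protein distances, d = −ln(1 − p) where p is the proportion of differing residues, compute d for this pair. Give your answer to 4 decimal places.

0.2877

Mismatches occur at site 1 (M/D), site 2 (Q/E), site 10 (M/E), site 12 (T/R), site 13 (I/H), site 20 (N/G), site 26 (K/S), site 32 (W/T).
p = 8/32 = 0.250000.
d = −ln(1 − 0.250000) = −ln(0.750000) = 0.2877.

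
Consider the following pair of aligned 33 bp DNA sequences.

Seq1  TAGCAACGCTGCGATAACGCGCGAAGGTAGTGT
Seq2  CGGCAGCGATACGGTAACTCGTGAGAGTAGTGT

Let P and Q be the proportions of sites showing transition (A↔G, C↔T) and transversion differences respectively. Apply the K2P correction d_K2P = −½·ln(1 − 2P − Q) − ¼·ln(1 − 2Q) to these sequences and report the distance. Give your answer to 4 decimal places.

0.4265

Mismatches occur at site 1 (T↔C, transition), site 2 (A↔G, transition), site 6 (A↔G, transition), site 9 (C↔A, transversion), site 11 (G↔A, transition), site 14 (A↔G, transition), site 19 (G↔T, transversion), site 22 (C↔T, transition), site 25 (A↔G, transition), site 26 (G↔A, transition).
Of the 10 differences, 8 transitions and 2 transversions over 33 sites: P = 8/33 = 0.242424, Q = 2/33 = 0.060606.
d = −0.5·ln(0.454546) − 0.25·ln(0.878788) = −0.5·(-0.788456) − 0.25·(-0.129212) = 0.4265.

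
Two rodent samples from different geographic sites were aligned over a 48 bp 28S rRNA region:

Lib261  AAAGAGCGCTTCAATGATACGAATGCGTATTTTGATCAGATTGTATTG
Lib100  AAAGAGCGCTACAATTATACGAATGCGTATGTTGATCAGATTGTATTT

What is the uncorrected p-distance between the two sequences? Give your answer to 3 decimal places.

Differing sites — 11:T/A; 16:G/T; 31:T/G; 48:G/T.
There are 4 differences over 48 sites, so p = 4/48 = 0.083.

0.083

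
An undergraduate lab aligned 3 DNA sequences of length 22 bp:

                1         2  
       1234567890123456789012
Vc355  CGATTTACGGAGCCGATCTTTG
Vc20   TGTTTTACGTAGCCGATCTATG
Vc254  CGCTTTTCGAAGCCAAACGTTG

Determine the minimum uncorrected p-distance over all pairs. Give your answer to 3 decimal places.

0.182

Pairwise Hamming distances:
  Vc355 vs Vc20: 4
  Vc355 vs Vc254: 6
  Vc20 vs Vc254: 8
The smallest is 4 mismatches, between Vc355 and Vc20; p = 4/22 = 0.182.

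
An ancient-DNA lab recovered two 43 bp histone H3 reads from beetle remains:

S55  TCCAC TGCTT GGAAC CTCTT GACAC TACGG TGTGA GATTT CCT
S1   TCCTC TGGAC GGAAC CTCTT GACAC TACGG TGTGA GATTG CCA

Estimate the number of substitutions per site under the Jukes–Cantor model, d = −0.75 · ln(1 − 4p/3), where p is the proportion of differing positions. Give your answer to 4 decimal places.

The sequences differ at positions 4 (A/T), 8 (C/G), 9 (T/A), 10 (T/C), 40 (T/G), 43 (T/A).
p = 6/43 = 0.139535.
d = −0.75 · ln(1 − (4/3)·0.139535) = −0.75 · ln(0.813953) = −0.75 · (-0.205853) = 0.1544.

0.1544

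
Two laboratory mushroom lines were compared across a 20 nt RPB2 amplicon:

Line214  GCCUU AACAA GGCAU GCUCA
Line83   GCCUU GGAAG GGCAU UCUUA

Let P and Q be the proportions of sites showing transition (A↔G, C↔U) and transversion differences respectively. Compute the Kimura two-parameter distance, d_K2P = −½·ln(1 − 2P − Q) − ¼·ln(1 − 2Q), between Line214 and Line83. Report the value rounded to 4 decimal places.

0.4024

Differing sites — 6:A/G (Ti); 7:A/G (Ti); 8:C/A (Tv); 10:A/G (Ti); 16:G/U (Tv); 19:C/U (Ti).
Of the 6 differences, 4 transitions and 2 transversions over 20 sites: P = 4/20 = 0.200000, Q = 2/20 = 0.100000.
d = −0.5·ln(0.500000) − 0.25·ln(0.800000) = −0.5·(-0.693147) − 0.25·(-0.223144) = 0.4024.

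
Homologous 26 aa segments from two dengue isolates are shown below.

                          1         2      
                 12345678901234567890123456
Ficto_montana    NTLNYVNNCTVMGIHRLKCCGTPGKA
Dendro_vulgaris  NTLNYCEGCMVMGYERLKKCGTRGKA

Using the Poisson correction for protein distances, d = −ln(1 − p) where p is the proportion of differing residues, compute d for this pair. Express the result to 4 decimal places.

0.3677

Differing sites — 6:V/C; 7:N/E; 8:N/G; 10:T/M; 14:I/Y; 15:H/E; 19:C/K; 23:P/R.
p = 8/26 = 0.307692.
d = −ln(1 − 0.307692) = −ln(0.692308) = 0.3677.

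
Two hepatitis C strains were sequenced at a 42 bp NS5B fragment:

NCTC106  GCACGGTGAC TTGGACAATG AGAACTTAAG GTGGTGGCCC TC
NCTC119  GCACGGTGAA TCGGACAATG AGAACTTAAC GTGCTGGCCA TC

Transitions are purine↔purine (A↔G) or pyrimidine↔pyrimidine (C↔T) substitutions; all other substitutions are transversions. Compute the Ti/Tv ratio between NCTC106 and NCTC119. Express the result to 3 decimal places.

Mismatches occur at site 10 (C↔A, transversion), site 12 (T↔C, transition), site 30 (G↔C, transversion), site 34 (G↔C, transversion), site 40 (C↔A, transversion).
Of the 5 differences, 1 transition and 4 transversions, so Ti/Tv = 1/4 = 0.250.

0.250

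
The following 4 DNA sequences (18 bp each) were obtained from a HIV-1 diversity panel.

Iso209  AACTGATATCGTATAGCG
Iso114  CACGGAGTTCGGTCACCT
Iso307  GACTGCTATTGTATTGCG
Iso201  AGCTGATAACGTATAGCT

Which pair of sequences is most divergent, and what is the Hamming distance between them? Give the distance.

12

Pairwise Hamming distances:
  Iso209 vs Iso114: 9
  Iso209 vs Iso307: 4
  Iso209 vs Iso201: 3
  Iso114 vs Iso307: 12
  Iso114 vs Iso201: 10
  Iso307 vs Iso201: 7
The largest is 12, between Iso114 and Iso307.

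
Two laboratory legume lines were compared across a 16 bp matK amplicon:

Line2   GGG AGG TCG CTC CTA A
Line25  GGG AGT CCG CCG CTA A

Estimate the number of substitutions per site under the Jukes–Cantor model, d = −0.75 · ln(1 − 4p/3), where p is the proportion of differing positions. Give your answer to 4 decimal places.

The sequences differ at positions 6 (G/T), 7 (T/C), 11 (T/C), 12 (C/G).
p = 4/16 = 0.250000.
d = −0.75 · ln(1 − (4/3)·0.250000) = −0.75 · ln(0.666667) = −0.75 · (-0.405465) = 0.3041.

0.3041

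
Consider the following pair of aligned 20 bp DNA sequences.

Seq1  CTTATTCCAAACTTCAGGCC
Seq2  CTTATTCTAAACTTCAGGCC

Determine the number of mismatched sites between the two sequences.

Differing sites — 8:C/T.
That gives 1 mismatch out of 20 aligned sites, so the Hamming distance is 1.

1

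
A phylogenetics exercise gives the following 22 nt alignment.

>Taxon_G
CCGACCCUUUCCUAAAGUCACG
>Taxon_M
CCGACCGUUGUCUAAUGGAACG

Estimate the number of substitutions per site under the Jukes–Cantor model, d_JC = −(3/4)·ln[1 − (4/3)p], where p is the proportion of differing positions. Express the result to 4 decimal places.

0.3390

Mismatches occur at site 7 (C→G), site 10 (U→G), site 11 (C→U), site 16 (A→U), site 18 (U→G), site 19 (C→A).
p = 6/22 = 0.272727.
d = −0.75 · ln(1 − (4/3)·0.272727) = −0.75 · ln(0.636364) = −0.75 · (-0.451985) = 0.3390.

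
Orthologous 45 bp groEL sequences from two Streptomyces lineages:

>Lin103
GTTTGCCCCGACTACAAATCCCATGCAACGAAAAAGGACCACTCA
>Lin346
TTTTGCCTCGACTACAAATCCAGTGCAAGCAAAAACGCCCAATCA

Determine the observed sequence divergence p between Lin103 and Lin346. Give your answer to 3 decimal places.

Differing sites — 1:G/T; 8:C/T; 22:C/A; 23:A/G; 29:C/G; 30:G/C; 36:G/C; 38:A/C; 42:C/A.
There are 9 differences over 45 sites, so p = 9/45 = 0.200.

0.200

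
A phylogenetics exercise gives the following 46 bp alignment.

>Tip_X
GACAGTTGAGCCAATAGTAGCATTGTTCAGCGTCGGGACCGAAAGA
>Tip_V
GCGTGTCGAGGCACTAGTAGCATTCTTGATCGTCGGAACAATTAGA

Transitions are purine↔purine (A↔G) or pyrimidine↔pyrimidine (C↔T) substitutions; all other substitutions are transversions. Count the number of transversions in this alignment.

11

The sequences differ at positions 2 (A/C, transversion), 3 (C/G, transversion), 4 (A/T, transversion), 7 (T/C, transition), 11 (C/G, transversion), 14 (A/C, transversion), 25 (G/C, transversion), 28 (C/G, transversion), 30 (G/T, transversion), 37 (G/A, transition), 40 (C/A, transversion), 41 (G/A, transition), 42 (A/T, transversion), 43 (A/T, transversion).
Of the 14 differences, 3 transitions and 11 transversions, so the answer is 11.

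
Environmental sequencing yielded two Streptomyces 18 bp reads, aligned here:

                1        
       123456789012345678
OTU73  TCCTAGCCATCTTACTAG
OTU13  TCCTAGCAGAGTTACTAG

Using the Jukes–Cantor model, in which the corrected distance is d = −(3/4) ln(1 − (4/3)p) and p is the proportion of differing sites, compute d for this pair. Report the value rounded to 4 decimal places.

0.2635

Mismatches occur at site 8 (C↔A), site 9 (A↔G), site 10 (T↔A), site 11 (C↔G).
p = 4/18 = 0.222222.
d = −0.75 · ln(1 − (4/3)·0.222222) = −0.75 · ln(0.703704) = −0.75 · (-0.351397) = 0.2635.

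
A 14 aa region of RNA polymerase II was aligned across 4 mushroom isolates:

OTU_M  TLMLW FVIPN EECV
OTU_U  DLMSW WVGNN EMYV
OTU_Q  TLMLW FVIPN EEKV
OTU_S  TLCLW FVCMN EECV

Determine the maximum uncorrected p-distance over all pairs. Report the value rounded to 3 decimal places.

0.571

Pairwise Hamming distances:
  OTU_M vs OTU_U: 7
  OTU_M vs OTU_Q: 1
  OTU_M vs OTU_S: 3
  OTU_U vs OTU_Q: 7
  OTU_U vs OTU_S: 8
  OTU_Q vs OTU_S: 4
The largest is 8 mismatches, between OTU_U and OTU_S; p = 8/14 = 0.571.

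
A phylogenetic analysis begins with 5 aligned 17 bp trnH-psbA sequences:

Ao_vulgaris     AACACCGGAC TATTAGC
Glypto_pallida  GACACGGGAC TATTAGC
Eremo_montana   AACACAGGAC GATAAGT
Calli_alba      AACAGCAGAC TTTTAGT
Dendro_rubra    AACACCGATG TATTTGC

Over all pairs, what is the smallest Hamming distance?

2

Pairwise Hamming distances:
  Ao_vulgaris vs Glypto_pallida: 2
  Ao_vulgaris vs Eremo_montana: 4
  Ao_vulgaris vs Calli_alba: 4
  Ao_vulgaris vs Dendro_rubra: 4
  Glypto_pallida vs Eremo_montana: 5
  Glypto_pallida vs Calli_alba: 6
  Glypto_pallida vs Dendro_rubra: 6
  Eremo_montana vs Calli_alba: 6
  Eremo_montana vs Dendro_rubra: 8
  Calli_alba vs Dendro_rubra: 8
The smallest is 2, between Ao_vulgaris and Glypto_pallida.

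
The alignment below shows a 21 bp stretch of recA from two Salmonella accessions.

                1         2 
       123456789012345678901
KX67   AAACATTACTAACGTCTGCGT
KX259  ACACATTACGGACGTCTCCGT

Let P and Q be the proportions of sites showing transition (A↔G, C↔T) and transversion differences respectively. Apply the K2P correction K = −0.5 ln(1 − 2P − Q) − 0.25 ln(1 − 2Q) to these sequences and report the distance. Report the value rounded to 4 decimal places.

0.2201

Differing sites — 2:A/C (Tv); 10:T/G (Tv); 11:A/G (Ti); 18:G/C (Tv).
Of the 4 differences, 1 transition and 3 transversions over 21 sites: P = 1/21 = 0.047619, Q = 3/21 = 0.142857.
d = −0.5·ln(0.761905) − 0.25·ln(0.714286) = −0.5·(-0.271933) − 0.25·(-0.336472) = 0.2201.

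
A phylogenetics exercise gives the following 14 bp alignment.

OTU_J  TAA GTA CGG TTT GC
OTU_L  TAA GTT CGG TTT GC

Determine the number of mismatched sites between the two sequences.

1

The sequences differ at position 6 (A/T).
That gives 1 mismatch out of 14 aligned sites, so the Hamming distance is 1.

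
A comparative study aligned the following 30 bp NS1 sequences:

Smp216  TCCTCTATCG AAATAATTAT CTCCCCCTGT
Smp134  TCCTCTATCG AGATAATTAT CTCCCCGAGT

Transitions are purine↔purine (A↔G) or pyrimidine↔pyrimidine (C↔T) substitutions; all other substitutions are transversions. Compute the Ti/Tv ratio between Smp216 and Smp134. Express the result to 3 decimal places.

The sequences differ at positions 12 (A/G, transition), 27 (C/G, transversion), 28 (T/A, transversion).
Of the 3 differences, 1 transition and 2 transversions, so Ti/Tv = 1/2 = 0.500.

0.500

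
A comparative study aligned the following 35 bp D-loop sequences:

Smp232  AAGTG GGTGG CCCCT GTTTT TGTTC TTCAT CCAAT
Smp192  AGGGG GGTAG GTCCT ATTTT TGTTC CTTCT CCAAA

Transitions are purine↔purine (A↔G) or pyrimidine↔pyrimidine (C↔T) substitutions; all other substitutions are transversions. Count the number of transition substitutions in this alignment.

Mismatches occur at site 2 (A↔G, transition), site 4 (T↔G, transversion), site 9 (G↔A, transition), site 11 (C↔G, transversion), site 12 (C↔T, transition), site 16 (G↔A, transition), site 26 (T↔C, transition), site 28 (C↔T, transition), site 29 (A↔C, transversion), site 35 (T↔A, transversion).
Of the 10 differences, 6 transitions and 4 transversions, so the answer is 6.

6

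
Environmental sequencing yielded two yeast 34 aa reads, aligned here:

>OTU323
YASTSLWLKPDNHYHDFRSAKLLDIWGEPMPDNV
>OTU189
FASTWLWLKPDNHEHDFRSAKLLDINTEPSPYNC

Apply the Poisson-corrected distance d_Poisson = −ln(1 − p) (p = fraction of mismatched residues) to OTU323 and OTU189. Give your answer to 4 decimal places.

0.2683

Differing sites — 1:Y/F; 5:S/W; 14:Y/E; 26:W/N; 27:G/T; 30:M/S; 32:D/Y; 34:V/C.
p = 8/34 = 0.235294.
d = −ln(1 − 0.235294) = −ln(0.764706) = 0.2683.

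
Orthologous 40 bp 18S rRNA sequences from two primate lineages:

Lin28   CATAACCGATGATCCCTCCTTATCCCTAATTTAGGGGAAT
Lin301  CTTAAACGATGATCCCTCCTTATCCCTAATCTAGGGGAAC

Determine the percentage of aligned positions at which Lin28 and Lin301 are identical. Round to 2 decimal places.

90.00%

The sequences differ at positions 2 (A/T), 6 (C/A), 31 (T/C), 40 (T/C).
36 of the 40 sites match, so the percent identity is 36/40 × 100 = 90.00%.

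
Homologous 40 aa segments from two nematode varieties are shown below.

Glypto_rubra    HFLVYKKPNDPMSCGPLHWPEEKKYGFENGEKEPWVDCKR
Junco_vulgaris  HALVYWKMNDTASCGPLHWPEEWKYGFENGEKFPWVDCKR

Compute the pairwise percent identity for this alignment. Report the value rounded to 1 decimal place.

82.5%

Mismatches occur at site 2 (F↔A), site 6 (K↔W), site 8 (P↔M), site 11 (P↔T), site 12 (M↔A), site 23 (K↔W), site 33 (E↔F).
33 of the 40 sites match, so the percent identity is 33/40 × 100 = 82.5%.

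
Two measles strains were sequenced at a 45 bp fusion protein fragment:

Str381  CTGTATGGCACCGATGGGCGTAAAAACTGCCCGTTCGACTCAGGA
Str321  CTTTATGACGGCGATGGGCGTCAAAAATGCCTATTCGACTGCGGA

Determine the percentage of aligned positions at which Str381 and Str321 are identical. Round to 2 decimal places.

77.78%

Differing sites — 3:G/T; 8:G/A; 10:A/G; 11:C/G; 22:A/C; 27:C/A; 32:C/T; 33:G/A; 41:C/G; 42:A/C.
35 of the 45 sites match, so the percent identity is 35/45 × 100 = 77.78%.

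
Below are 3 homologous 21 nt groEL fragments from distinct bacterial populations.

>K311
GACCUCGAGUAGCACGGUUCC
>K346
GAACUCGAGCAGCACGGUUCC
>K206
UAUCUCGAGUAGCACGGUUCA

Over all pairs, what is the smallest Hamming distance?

2

Pairwise Hamming distances:
  K311 vs K346: 2
  K311 vs K206: 3
  K346 vs K206: 4
The smallest is 2, between K311 and K346.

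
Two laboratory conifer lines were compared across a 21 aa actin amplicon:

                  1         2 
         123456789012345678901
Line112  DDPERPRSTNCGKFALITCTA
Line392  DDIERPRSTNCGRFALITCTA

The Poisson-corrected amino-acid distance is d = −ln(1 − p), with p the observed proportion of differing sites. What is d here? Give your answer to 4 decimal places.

0.1001

Differing sites — 3:P/I; 13:K/R.
p = 2/21 = 0.095238.
d = −ln(1 − 0.095238) = −ln(0.904762) = 0.1001.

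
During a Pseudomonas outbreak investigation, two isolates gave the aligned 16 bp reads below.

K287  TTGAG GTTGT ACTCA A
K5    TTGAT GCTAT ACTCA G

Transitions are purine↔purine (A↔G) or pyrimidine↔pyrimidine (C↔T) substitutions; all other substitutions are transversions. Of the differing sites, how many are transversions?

1

The sequences differ at positions 5 (G/T, transversion), 7 (T/C, transition), 9 (G/A, transition), 16 (A/G, transition).
Of the 4 differences, 3 transitions and 1 transversion, so the answer is 1.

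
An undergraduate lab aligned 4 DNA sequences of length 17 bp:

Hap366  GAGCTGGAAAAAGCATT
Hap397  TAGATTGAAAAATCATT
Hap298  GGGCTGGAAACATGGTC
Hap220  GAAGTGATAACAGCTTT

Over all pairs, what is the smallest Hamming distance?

Pairwise Hamming distances:
  Hap366 vs Hap397: 4
  Hap366 vs Hap298: 6
  Hap366 vs Hap220: 6
  Hap397 vs Hap298: 8
  Hap397 vs Hap220: 9
  Hap298 vs Hap220: 9
The smallest is 4, between Hap366 and Hap397.

4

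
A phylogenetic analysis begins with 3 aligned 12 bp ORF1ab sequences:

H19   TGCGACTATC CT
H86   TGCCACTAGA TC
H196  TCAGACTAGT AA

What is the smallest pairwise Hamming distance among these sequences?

5

Pairwise Hamming distances:
  H19 vs H86: 5
  H19 vs H196: 6
  H86 vs H196: 6
The smallest is 5, between H19 and H86.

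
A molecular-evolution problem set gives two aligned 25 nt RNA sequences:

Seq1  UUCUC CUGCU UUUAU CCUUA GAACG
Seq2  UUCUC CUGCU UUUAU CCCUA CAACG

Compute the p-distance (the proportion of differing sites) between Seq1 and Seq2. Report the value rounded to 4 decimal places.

0.0800

Mismatches occur at site 18 (U→C), site 21 (G→C).
There are 2 differences over 25 sites, so p = 2/25 = 0.0800.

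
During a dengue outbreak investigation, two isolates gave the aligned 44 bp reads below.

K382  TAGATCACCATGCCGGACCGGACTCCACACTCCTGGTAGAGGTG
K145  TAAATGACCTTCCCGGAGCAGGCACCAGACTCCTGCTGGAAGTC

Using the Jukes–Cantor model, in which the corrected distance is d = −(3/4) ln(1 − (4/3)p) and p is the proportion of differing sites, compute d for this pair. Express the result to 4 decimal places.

Differing sites — 3:G/A; 6:C/G; 10:A/T; 12:G/C; 18:C/G; 20:G/A; 22:A/G; 24:T/A; 28:C/G; 36:G/C; 38:A/G; 41:G/A; 44:G/C.
p = 13/44 = 0.295455.
d = −0.75 · ln(1 − (4/3)·0.295455) = −0.75 · ln(0.606060) = −0.75 · (-0.500776) = 0.3756.

0.3756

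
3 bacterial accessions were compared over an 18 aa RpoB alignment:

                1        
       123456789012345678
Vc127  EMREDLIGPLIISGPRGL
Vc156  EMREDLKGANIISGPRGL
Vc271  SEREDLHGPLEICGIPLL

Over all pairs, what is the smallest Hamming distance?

3

Pairwise Hamming distances:
  Vc127 vs Vc156: 3
  Vc127 vs Vc271: 8
  Vc156 vs Vc271: 10
The smallest is 3, between Vc127 and Vc156.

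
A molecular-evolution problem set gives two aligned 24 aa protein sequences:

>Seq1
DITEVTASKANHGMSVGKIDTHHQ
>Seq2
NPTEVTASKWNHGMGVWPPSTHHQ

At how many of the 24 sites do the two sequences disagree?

8

The sequences differ at positions 1 (D/N), 2 (I/P), 10 (A/W), 15 (S/G), 17 (G/W), 18 (K/P), 19 (I/P), 20 (D/S).
That gives 8 mismatches out of 24 aligned sites, so the Hamming distance is 8.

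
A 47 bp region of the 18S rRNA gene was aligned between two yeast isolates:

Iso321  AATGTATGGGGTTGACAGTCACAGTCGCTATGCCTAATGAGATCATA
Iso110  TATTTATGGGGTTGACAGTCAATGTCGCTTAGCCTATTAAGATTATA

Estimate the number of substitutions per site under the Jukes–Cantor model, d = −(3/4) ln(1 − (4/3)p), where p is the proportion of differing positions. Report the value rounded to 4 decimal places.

0.2211

Differing sites — 1:A/T; 4:G/T; 22:C/A; 23:A/T; 30:A/T; 31:T/A; 37:A/T; 39:G/A; 44:C/T.
p = 9/47 = 0.191489.
d = −0.75 · ln(1 − (4/3)·0.191489) = −0.75 · ln(0.744681) = −0.75 · (-0.294799) = 0.2211.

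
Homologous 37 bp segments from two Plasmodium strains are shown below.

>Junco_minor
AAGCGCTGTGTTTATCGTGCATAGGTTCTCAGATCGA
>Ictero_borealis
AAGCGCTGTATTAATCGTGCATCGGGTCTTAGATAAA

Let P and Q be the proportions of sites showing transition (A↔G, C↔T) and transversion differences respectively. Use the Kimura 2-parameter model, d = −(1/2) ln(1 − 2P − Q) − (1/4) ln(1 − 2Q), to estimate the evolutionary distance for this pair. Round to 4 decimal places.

Mismatches occur at site 10 (G/A, transition), site 13 (T/A, transversion), site 23 (A/C, transversion), site 26 (T/G, transversion), site 30 (C/T, transition), site 35 (C/A, transversion), site 36 (G/A, transition).
Of the 7 differences, 3 transitions and 4 transversions over 37 sites: P = 3/37 = 0.081081, Q = 4/37 = 0.108108.
d = −0.5·ln(0.729730) − 0.25·ln(0.783784) = −0.5·(-0.315081) − 0.25·(-0.243622) = 0.2184.

0.2184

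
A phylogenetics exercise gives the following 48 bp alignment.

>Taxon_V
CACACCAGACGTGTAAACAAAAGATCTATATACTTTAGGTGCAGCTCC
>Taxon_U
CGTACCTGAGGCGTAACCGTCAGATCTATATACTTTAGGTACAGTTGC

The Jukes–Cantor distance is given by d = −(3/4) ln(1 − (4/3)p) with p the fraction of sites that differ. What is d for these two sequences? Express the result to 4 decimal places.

0.3041

The sequences differ at positions 2 (A/G), 3 (C/T), 7 (A/T), 10 (C/G), 12 (T/C), 17 (A/C), 19 (A/G), 20 (A/T), 21 (A/C), 41 (G/A), 45 (C/T), 47 (C/G).
p = 12/48 = 0.250000.
d = −0.75 · ln(1 − (4/3)·0.250000) = −0.75 · ln(0.666667) = −0.75 · (-0.405465) = 0.3041.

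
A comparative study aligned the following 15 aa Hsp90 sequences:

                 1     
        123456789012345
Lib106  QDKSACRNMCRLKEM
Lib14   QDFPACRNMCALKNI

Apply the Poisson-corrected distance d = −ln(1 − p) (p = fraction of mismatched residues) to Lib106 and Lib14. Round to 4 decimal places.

The sequences differ at positions 3 (K/F), 4 (S/P), 11 (R/A), 14 (E/N), 15 (M/I).
p = 5/15 = 0.333333.
d = −ln(1 − 0.333333) = −ln(0.666667) = 0.4055.

0.4055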